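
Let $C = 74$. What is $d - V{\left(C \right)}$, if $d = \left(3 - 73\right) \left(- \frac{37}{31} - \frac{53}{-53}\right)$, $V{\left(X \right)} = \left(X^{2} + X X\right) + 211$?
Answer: $- \frac{345633}{31} \approx -11149.0$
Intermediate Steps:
$V{\left(X \right)} = 211 + 2 X^{2}$ ($V{\left(X \right)} = \left(X^{2} + X^{2}\right) + 211 = 2 X^{2} + 211 = 211 + 2 X^{2}$)
$d = \frac{420}{31}$ ($d = - 70 \left(\left(-37\right) \frac{1}{31} - -1\right) = - 70 \left(- \frac{37}{31} + 1\right) = \left(-70\right) \left(- \frac{6}{31}\right) = \frac{420}{31} \approx 13.548$)
$d - V{\left(C \right)} = \frac{420}{31} - \left(211 + 2 \cdot 74^{2}\right) = \frac{420}{31} - \left(211 + 2 \cdot 5476\right) = \frac{420}{31} - \left(211 + 10952\right) = \frac{420}{31} - 11163 = - \frac{345633}{31}$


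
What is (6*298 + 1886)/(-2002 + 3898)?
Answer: 1837/948 ≈ 1.9378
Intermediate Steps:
(6*298 + 1886)/(-2002 + 3898) = (1788 + 1886)/1896 = 3674*(1/1896) = 1837/948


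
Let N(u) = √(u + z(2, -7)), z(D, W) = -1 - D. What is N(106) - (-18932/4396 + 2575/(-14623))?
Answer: 1470216/327973 + √103 ≈ 14.632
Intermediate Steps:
N(u) = √(-3 + u) (N(u) = √(u + (-1 - 1*2)) = √(u + (-1 - 2)) = √(u - 3) = √(-3 + u))
N(106) - (-18932/4396 + 2575/(-14623)) = √(-3 + 106) - (-18932/4396 + 2575/(-14623)) = √103 - (-18932*1/4396 + 2575*(-1/14623)) = √103 - (-4733/1099 - 2575/14623) = √103 - 1*(-1470216/327973) = √103 + 1470216/327973 = 1470216/327973 + √103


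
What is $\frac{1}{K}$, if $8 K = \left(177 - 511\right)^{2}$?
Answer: $\frac{2}{27889} \approx 7.1713 \cdot 10^{-5}$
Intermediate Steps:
$K = \frac{27889}{2}$ ($K = \frac{\left(177 - 511\right)^{2}}{8} = \frac{\left(-334\right)^{2}}{8} = \frac{1}{8} \cdot 111556 = \frac{27889}{2} \approx 13945.0$)
$\frac{1}{K} = \frac{1}{\frac{27889}{2}} = \frac{2}{27889}$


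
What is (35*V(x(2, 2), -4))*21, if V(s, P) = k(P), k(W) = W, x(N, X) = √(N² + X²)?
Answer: -2940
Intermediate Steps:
V(s, P) = P
(35*V(x(2, 2), -4))*21 = (35*(-4))*21 = -140*21 = -2940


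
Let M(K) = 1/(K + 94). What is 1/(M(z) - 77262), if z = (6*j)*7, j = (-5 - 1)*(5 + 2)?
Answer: -1670/129027541 ≈ -1.2943e-5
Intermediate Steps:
j = -42 (j = -6*7 = -42)
z = -1764 (z = (6*(-42))*7 = -252*7 = -1764)
M(K) = 1/(94 + K)
1/(M(z) - 77262) = 1/(1/(94 - 1764) - 77262) = 1/(1/(-1670) - 77262) = 1/(-1/1670 - 77262) = 1/(-129027541/1670) = -1670/129027541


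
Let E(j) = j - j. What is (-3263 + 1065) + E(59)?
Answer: -2198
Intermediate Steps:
E(j) = 0
(-3263 + 1065) + E(59) = (-3263 + 1065) + 0 = -2198 + 0 = -2198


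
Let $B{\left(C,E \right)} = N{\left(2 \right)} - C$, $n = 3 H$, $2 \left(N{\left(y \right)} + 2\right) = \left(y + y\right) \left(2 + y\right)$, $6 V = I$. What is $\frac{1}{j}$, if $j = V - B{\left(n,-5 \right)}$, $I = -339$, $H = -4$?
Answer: $- \frac{2}{149} \approx -0.013423$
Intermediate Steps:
$V = - \frac{113}{2}$ ($V = \frac{1}{6} \left(-339\right) = - \frac{113}{2} \approx -56.5$)
$N{\left(y \right)} = -2 + y \left(2 + y\right)$ ($N{\left(y \right)} = -2 + \frac{\left(y + y\right) \left(2 + y\right)}{2} = -2 + \frac{2 y \left(2 + y\right)}{2} = -2 + y \left(2 + y\right)$)
$n = -12$ ($n = 3 \left(-4\right) = -12$)
$B{\left(C,E \right)} = 6 - C$ ($B{\left(C,E \right)} = \left(-2 + 2^{2} + 2 \cdot 2\right) - C = \left(-2 + 4 + 4\right) - C = 6 - C$)
$j = - \frac{149}{2}$ ($j = - \frac{113}{2} - \left(6 - -12\right) = - \frac{113}{2} - \left(6 + 12\right) = - \frac{113}{2} - 18 = - \frac{149}{2} \approx -74.5$)
$\frac{1}{j} = \frac{1}{- \frac{149}{2}} = - \frac{2}{149}$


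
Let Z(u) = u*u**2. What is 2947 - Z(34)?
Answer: -36357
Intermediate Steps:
Z(u) = u**3
2947 - Z(34) = 2947 - 1*34**3 = 2947 - 1*39304 = 2947 - 39304 = -36357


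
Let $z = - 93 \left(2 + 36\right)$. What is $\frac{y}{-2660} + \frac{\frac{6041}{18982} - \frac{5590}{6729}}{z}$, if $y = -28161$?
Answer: $\frac{5973672927494}{564246736065} \approx 10.587$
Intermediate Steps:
$z = -3534$ ($z = \left(-93\right) 38 = -3534$)
$\frac{y}{-2660} + \frac{\frac{6041}{18982} - \frac{5590}{6729}}{z} = - \frac{28161}{-2660} + \frac{\frac{6041}{18982} - \frac{5590}{6729}}{-3534} = \left(-28161\right) \left(- \frac{1}{2660}\right) + \left(6041 \cdot \frac{1}{18982} - \frac{5590}{6729}\right) \left(- \frac{1}{3534}\right) = \frac{4023}{380} + \left(\frac{6041}{18982} - \frac{5590}{6729}\right) \left(- \frac{1}{3534}\right) = \frac{4023}{380} - - \frac{65459491}{451397388852} = \frac{4023}{380} + \frac{65459491}{451397388852} = \frac{5973672927494}{564246736065}$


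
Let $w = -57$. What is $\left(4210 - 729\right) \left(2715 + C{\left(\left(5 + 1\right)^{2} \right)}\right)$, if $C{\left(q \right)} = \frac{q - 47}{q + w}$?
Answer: $\frac{198507506}{21} \approx 9.4527 \cdot 10^{6}$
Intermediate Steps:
$C{\left(q \right)} = \frac{-47 + q}{-57 + q}$ ($C{\left(q \right)} = \frac{q - 47}{q - 57} = \frac{-47 + q}{-57 + q}$)
$\left(4210 - 729\right) \left(2715 + C{\left(\left(5 + 1\right)^{2} \right)}\right) = \left(4210 - 729\right) \left(2715 + \frac{-47 + \left(5 + 1\right)^{2}}{-57 + \left(5 + 1\right)^{2}}\right) = \left(4210 - 729\right) \left(2715 + \frac{-47 + 6^{2}}{-57 + 6^{2}}\right) = \left(4210 - 729\right) \left(2715 + \frac{-47 + 36}{-57 + 36}\right) = 3481 \left(2715 + \frac{1}{-21} \left(-11\right)\right) = 3481 \left(2715 - - \frac{11}{21}\right) = 3481 \left(2715 + \frac{11}{21}\right) = 3481 \cdot \frac{57026}{21} = \frac{198507506}{21}$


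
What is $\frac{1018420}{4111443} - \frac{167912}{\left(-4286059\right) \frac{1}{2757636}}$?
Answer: $\frac{1903767655473740956}{17621887273137} \approx 1.0803 \cdot 10^{5}$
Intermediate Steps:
$\frac{1018420}{4111443} - \frac{167912}{\left(-4286059\right) \frac{1}{2757636}} = 1018420 \cdot \frac{1}{4111443} - \frac{167912}{\left(-4286059\right) \frac{1}{2757636}} = \frac{1018420}{4111443} - \frac{167912}{- \frac{4286059}{2757636}} = \frac{1018420}{4111443} - - \frac{463040176032}{4286059} = \frac{1018420}{4111443} + \frac{463040176032}{4286059} = \frac{1903767655473740956}{17621887273137}$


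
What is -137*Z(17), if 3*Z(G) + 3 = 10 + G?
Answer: -1096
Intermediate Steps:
Z(G) = 7/3 + G/3 (Z(G) = -1 + (10 + G)/3 = -1 + (10/3 + G/3) = 7/3 + G/3)
-137*Z(17) = -137*(7/3 + (⅓)*17) = -137*(7/3 + 17/3) = -137*8 = -1096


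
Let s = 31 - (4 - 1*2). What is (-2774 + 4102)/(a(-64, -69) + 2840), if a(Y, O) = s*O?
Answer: 1328/839 ≈ 1.5828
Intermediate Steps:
s = 29 (s = 31 - (4 - 2) = 31 - 1*2 = 31 - 2 = 29)
a(Y, O) = 29*O
(-2774 + 4102)/(a(-64, -69) + 2840) = (-2774 + 4102)/(29*(-69) + 2840) = 1328/(-2001 + 2840) = 1328/839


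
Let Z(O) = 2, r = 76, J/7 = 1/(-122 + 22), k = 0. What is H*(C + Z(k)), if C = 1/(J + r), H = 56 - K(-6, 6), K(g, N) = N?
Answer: 764300/7593 ≈ 100.66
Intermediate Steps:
J = -7/100 (J = 7/(-122 + 22) = 7/(-100) = 7*(-1/100) = -7/100 ≈ -0.070000)
H = 50 (H = 56 - 1*6 = 56 - 6 = 50)
C = 100/7593 (C = 1/(-7/100 + 76) = 1/(7593/100) = 100/7593 ≈ 0.013170)
H*(C + Z(k)) = 50*(100/7593 + 2) = 50*(15286/7593) = 764300/7593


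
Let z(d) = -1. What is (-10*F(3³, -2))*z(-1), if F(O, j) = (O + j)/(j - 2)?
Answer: -125/2 ≈ -62.500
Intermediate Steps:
F(O, j) = (O + j)/(-2 + j)
(-10*F(3³, -2))*z(-1) = -10*(3³ - 2)/(-2 - 2)*(-1) = -10*(27 - 2)/(-4)*(-1) = -(-5)*25/2*(-1) = -10*(-25/4)*(-1) = (125/2)*(-1) = -125/2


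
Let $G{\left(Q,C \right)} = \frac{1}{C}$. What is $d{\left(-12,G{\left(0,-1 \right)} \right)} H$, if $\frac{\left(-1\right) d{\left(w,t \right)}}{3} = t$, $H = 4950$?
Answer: $14850$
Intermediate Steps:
$d{\left(w,t \right)} = - 3 t$
$d{\left(-12,G{\left(0,-1 \right)} \right)} H = - \frac{3}{-1} \cdot 4950 = \left(-3\right) \left(-1\right) 4950 = 3 \cdot 4950 = 14850$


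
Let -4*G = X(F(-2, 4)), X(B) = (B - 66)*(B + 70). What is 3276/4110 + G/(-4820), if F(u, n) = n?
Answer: 73841/132068 ≈ 0.55911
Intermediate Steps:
X(B) = (-66 + B)*(70 + B)
G = 1147 (G = -(-4620 + 4² + 4*4)/4 = -(-4620 + 16 + 16)/4 = -¼*(-4588) = 1147)
3276/4110 + G/(-4820) = 3276/4110 + 1147/(-4820) = 3276*(1/4110) + 1147*(-1/4820) = 546/685 - 1147/4820 = 73841/132068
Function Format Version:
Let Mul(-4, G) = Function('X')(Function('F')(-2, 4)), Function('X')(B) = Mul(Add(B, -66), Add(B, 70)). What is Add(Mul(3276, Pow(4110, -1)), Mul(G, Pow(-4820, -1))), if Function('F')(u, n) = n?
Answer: Rational(73841, 132068) ≈ 0.55911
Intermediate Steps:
Function('X')(B) = Mul(Add(-66, B), Add(70, B))
G = 1147 (G = Mul(Rational(-1, 4), Add(-4620, Pow(4, 2), Mul(4, 4))) = Mul(Rational(-1, 4), Add(-4620, 16, 16)) = Mul(Rational(-1, 4), -4588) = 1147)
Add(Mul(3276, Pow(4110, -1)), Mul(G, Pow(-4820, -1))) = Add(Mul(3276, Pow(4110, -1)), Mul(1147, Pow(-4820, -1))) = Add(Mul(3276, Rational(1, 4110)), Mul(1147, Rational(-1, 4820))) = Add(Rational(546, 685), Rational(-1147, 4820)) = Rational(73841, 132068)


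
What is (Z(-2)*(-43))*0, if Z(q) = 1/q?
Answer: 0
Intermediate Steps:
Z(q) = 1/q
(Z(-2)*(-43))*0 = (-43/(-2))*0 = -½*(-43)*0 = (43/2)*0 = 0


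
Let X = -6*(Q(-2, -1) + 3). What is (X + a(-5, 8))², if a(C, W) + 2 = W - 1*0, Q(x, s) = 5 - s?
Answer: 2304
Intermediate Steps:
a(C, W) = -2 + W (a(C, W) = -2 + (W - 1*0) = -2 + (W + 0) = -2 + W)
X = -54 (X = -6*((5 - 1*(-1)) + 3) = -6*((5 + 1) + 3) = -6*(6 + 3) = -6*9 = -54)
(X + a(-5, 8))² = (-54 + (-2 + 8))² = (-54 + 6)² = (-48)² = 2304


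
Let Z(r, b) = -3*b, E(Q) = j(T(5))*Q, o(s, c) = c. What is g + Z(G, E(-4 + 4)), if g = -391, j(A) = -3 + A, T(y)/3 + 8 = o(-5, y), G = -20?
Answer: -391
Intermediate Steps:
T(y) = -24 + 3*y
E(Q) = -12*Q (E(Q) = (-3 + (-24 + 3*5))*Q = (-3 + (-24 + 15))*Q = (-3 - 9)*Q = -12*Q)
g + Z(G, E(-4 + 4)) = -391 - (-36)*(-4 + 4) = -391 - (-36)*0 = -391 - 3*0 = -391 + 0 = -391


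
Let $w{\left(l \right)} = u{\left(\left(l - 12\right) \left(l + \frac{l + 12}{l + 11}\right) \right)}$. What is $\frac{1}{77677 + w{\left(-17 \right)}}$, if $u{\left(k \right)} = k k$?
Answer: $\frac{36}{10709341} \approx 3.3616 \cdot 10^{-6}$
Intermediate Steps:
$u{\left(k \right)} = k^{2}$
$w{\left(l \right)} = \left(-12 + l\right)^{2} \left(l + \frac{12 + l}{11 + l}\right)^{2}$ ($w{\left(l \right)} = \left(\left(l - 12\right) \left(l + \frac{l + 12}{l + 11}\right)\right)^{2} = \left(\left(-12 + l\right) \left(l + \frac{12 + l}{11 + l}\right)\right)^{2} = \left(-12 + l\right)^{2} \left(l + \frac{12 + l}{11 + l}\right)^{2}$)
$\frac{1}{77677 + w{\left(-17 \right)}} = \frac{1}{77677 + \frac{\left(144 - \left(-17\right)^{3} + 132 \left(-17\right)\right)^{2}}{\left(11 - 17\right)^{2}}} = \frac{1}{77677 + \frac{\left(144 - -4913 - 2244\right)^{2}}{36}} = \frac{1}{77677 + \frac{\left(144 + 4913 - 2244\right)^{2}}{36}} = \frac{1}{77677 + \frac{2813^{2}}{36}} = \frac{1}{77677 + \frac{1}{36} \cdot 7912969} = \frac{1}{77677 + \frac{7912969}{36}} = \frac{1}{\frac{10709341}{36}} = \frac{36}{10709341}$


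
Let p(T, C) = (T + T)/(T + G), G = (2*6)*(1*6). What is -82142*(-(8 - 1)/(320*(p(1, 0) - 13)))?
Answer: -20987281/151520 ≈ -138.51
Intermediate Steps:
G = 72 (G = 12*6 = 72)
p(T, C) = 2*T/(72 + T) (p(T, C) = (T + T)/(T + 72) = (2*T)/(72 + T) = 2*T/(72 + T))
-82142*(-(8 - 1)/(320*(p(1, 0) - 13))) = -82142*(-(8 - 1)/(320*(2*1/(72 + 1) - 13))) = -82142*(-7/(320*(2*1/73 - 13))) = -82142*(-7/(320*(2*1*(1/73) - 13))) = -82142*(-7/(320*(2/73 - 13))) = -82142/(-947/73*⅐*(-320)) = -82142/((-947/511*(-320))) = -82142/303040/511 = -82142*511/303040 = -20987281/151520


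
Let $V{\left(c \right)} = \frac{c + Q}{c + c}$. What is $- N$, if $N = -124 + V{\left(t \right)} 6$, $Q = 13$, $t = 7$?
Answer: $\frac{808}{7} \approx 115.43$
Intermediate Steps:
$V{\left(c \right)} = \frac{13 + c}{2 c}$ ($V{\left(c \right)} = \frac{c + 13}{c + c} = \frac{13 + c}{2 c}$)
$N = - \frac{808}{7}$ ($N = -124 + \frac{13 + 7}{2 \cdot 7} \cdot 6 = -124 + \frac{1}{2} \cdot \frac{1}{7} \cdot 20 \cdot 6 = -124 + \frac{10}{7} \cdot 6 = -124 + \frac{60}{7} = - \frac{808}{7} \approx -115.43$)
$- N = \left(-1\right) \left(- \frac{808}{7}\right) = \frac{808}{7}$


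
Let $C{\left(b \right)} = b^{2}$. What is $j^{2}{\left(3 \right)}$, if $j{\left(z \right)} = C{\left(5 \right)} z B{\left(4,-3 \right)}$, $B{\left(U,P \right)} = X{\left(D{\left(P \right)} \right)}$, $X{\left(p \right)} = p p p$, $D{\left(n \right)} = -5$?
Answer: $87890625$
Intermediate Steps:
$X{\left(p \right)} = p^{3}$ ($X{\left(p \right)} = p^{2} p = p^{3}$)
$B{\left(U,P \right)} = -125$ ($B{\left(U,P \right)} = \left(-5\right)^{3} = -125$)
$j{\left(z \right)} = - 3125 z$ ($j{\left(z \right)} = 5^{2} z \left(-125\right) = 25 z \left(-125\right) = - 3125 z$)
$j^{2}{\left(3 \right)} = \left(\left(-3125\right) 3\right)^{2} = \left(-9375\right)^{2} = 87890625$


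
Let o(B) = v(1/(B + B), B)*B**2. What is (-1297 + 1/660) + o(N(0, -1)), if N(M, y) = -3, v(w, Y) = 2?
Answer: -844139/660 ≈ -1279.0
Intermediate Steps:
o(B) = 2*B**2
(-1297 + 1/660) + o(N(0, -1)) = (-1297 + 1/660) + 2*(-3)**2 = (-1297 + 1/660) + 2*9 = -856019/660 + 18 = -844139/660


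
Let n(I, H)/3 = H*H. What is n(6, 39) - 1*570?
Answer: 3993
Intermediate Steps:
n(I, H) = 3*H² (n(I, H) = 3*(H*H) = 3*H²)
n(6, 39) - 1*570 = 3*39² - 1*570 = 3*1521 - 570 = 4563 - 570 = 3993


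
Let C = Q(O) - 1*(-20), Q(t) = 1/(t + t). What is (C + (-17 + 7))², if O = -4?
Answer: 6241/64 ≈ 97.516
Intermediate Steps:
Q(t) = 1/(2*t)
C = 159/8 (C = (½)/(-4) - 1*(-20) = (½)*(-¼) + 20 = -⅛ + 20 = 159/8 ≈ 19.875)
(C + (-17 + 7))² = (159/8 + (-17 + 7))² = (159/8 - 10)² = (79/8)² = 6241/64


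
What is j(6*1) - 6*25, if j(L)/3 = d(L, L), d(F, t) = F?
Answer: -132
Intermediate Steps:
j(L) = 3*L
j(6*1) - 6*25 = 3*(6*1) - 6*25 = 3*6 - 150 = 18 - 150 = -132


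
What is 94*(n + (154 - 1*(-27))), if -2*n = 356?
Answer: 282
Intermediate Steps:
n = -178 (n = -½*356 = -178)
94*(n + (154 - 1*(-27))) = 94*(-178 + (154 - 1*(-27))) = 94*(-178 + (154 + 27)) = 94*(-178 + 181) = 94*3 = 282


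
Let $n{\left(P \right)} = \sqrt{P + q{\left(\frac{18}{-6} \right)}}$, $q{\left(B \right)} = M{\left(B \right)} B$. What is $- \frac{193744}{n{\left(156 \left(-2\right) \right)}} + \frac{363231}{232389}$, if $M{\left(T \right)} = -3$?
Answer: $\frac{13453}{8607} + \frac{193744 i \sqrt{303}}{303} \approx 1.563 + 11130.0 i$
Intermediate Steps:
$q{\left(B \right)} = - 3 B$
$n{\left(P \right)} = \sqrt{9 + P}$ ($n{\left(P \right)} = \sqrt{P - 3 \frac{18}{-6}} = \sqrt{P - 3 \cdot 18 \left(- \frac{1}{6}\right)} = \sqrt{P - -9} = \sqrt{P + 9} = \sqrt{9 + P}$)
$- \frac{193744}{n{\left(156 \left(-2\right) \right)}} + \frac{363231}{232389} = - \frac{193744}{\sqrt{9 + 156 \left(-2\right)}} + \frac{363231}{232389} = - \frac{193744}{\sqrt{9 - 312}} + 363231 \cdot \frac{1}{232389} = - \frac{193744}{\sqrt{-303}} + \frac{13453}{8607} = - \frac{193744}{i \sqrt{303}} + \frac{13453}{8607} = - 193744 \left(- \frac{i \sqrt{303}}{303}\right) + \frac{13453}{8607} = \frac{193744 i \sqrt{303}}{303} + \frac{13453}{8607} = \frac{13453}{8607} + \frac{193744 i \sqrt{303}}{303}$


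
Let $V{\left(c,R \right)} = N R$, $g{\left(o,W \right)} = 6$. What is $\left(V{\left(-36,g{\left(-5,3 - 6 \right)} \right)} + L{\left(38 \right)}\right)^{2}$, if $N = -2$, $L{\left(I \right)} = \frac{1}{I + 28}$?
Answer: $\frac{625681}{4356} \approx 143.64$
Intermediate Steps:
$L{\left(I \right)} = \frac{1}{28 + I}$
$V{\left(c,R \right)} = - 2 R$
$\left(V{\left(-36,g{\left(-5,3 - 6 \right)} \right)} + L{\left(38 \right)}\right)^{2} = \left(\left(-2\right) 6 + \frac{1}{28 + 38}\right)^{2} = \left(-12 + \frac{1}{66}\right)^{2} = \left(- \frac{791}{66}\right)^{2} = \frac{625681}{4356}$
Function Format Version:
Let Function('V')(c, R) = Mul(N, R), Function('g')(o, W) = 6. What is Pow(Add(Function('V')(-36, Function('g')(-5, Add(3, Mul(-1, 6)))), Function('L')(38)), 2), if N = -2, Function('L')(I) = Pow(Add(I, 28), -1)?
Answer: Rational(625681, 4356) ≈ 143.64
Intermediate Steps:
Function('L')(I) = Pow(Add(28, I), -1)
Function('V')(c, R) = Mul(-2, R)
Pow(Add(Function('V')(-36, Function('g')(-5, Add(3, Mul(-1, 6)))), Function('L')(38)), 2) = Pow(Add(Mul(-2, 6), Pow(Add(28, 38), -1)), 2) = Pow(Add(-12, Pow(66, -1)), 2) = Pow(Add(-12, Rational(1, 66)), 2) = Pow(Rational(-791, 66), 2) = Rational(625681, 4356)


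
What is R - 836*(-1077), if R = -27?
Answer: 900345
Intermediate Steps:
R - 836*(-1077) = -27 - 836*(-1077) = -27 + 900372 = 900345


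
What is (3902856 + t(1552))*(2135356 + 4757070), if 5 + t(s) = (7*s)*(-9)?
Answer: 26226197861950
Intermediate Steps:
t(s) = -5 - 63*s (t(s) = -5 + (7*s)*(-9) = -5 - 63*s)
(3902856 + t(1552))*(2135356 + 4757070) = (3902856 + (-5 - 63*1552))*(2135356 + 4757070) = (3902856 + (-5 - 97776))*6892426 = (3902856 - 97781)*6892426 = 3805075*6892426 = 26226197861950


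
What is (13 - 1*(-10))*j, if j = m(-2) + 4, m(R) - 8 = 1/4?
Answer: 1127/4 ≈ 281.75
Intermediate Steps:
m(R) = 33/4 (m(R) = 8 + 1/4 = 8 + ¼ = 33/4)
j = 49/4 (j = 33/4 + 4 = 49/4 ≈ 12.250)
(13 - 1*(-10))*j = (13 - 1*(-10))*(49/4) = (13 + 10)*(49/4) = 23*(49/4) = 1127/4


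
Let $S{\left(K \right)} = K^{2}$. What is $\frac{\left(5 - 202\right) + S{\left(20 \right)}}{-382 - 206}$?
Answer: $- \frac{29}{84} \approx -0.34524$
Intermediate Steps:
$\frac{\left(5 - 202\right) + S{\left(20 \right)}}{-382 - 206} = \frac{\left(5 - 202\right) + 20^{2}}{-382 - 206} = \frac{-197 + 400}{-588} = 203 \left(- \frac{1}{588}\right) = - \frac{29}{84}$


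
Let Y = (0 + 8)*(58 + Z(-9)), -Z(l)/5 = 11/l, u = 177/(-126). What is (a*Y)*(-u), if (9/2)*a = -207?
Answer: -6263912/189 ≈ -33142.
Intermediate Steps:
a = -46 (a = (2/9)*(-207) = -46)
u = -59/42 (u = 177*(-1/126) = -59/42 ≈ -1.4048)
Z(l) = -55/l
Y = 4616/9 (Y = (0 + 8)*(58 - 55/(-9)) = 8*(58 - 55*(-⅑)) = 8*(58 + 55/9) = 8*(577/9) = 4616/9 ≈ 512.89)
(a*Y)*(-u) = (-46*4616/9)*(-1*(-59/42)) = -212336/9*59/42 = -6263912/189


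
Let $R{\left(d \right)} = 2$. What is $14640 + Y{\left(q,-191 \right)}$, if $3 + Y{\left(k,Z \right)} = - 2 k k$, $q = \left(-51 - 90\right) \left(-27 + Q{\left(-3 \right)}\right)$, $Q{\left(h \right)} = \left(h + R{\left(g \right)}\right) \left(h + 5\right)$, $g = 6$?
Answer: $-33425205$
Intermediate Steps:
$Q{\left(h \right)} = \left(2 + h\right) \left(5 + h\right)$ ($Q{\left(h \right)} = \left(h + 2\right) \left(h + 5\right) = \left(2 + h\right) \left(5 + h\right)$)
$q = 4089$ ($q = \left(-51 - 90\right) \left(-27 + \left(10 + \left(-3\right)^{2} + 7 \left(-3\right)\right)\right) = - 141 \left(-27 + \left(10 + 9 - 21\right)\right) = - 141 \left(-27 - 2\right) = \left(-141\right) \left(-29\right) = 4089$)
$Y{\left(k,Z \right)} = -3 - 2 k^{2}$ ($Y{\left(k,Z \right)} = -3 + - 2 k k = -3 - 2 k^{2}$)
$14640 + Y{\left(q,-191 \right)} = 14640 - \left(3 + 2 \cdot 4089^{2}\right) = 14640 - 33439845 = -33425205$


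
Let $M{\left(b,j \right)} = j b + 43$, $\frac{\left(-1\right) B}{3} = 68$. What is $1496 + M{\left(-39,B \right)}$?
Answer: $9495$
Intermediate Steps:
$B = -204$ ($B = \left(-3\right) 68 = -204$)
$M{\left(b,j \right)} = 43 + b j$ ($M{\left(b,j \right)} = b j + 43 = 43 + b j$)
$1496 + M{\left(-39,B \right)} = 1496 + \left(43 - -7956\right) = 1496 + \left(43 + 7956\right) = 1496 + 7999 = 9495$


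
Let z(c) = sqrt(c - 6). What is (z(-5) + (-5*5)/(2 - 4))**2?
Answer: 581/4 + 25*I*sqrt(11) ≈ 145.25 + 82.916*I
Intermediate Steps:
z(c) = sqrt(-6 + c)
(z(-5) + (-5*5)/(2 - 4))**2 = (sqrt(-6 - 5) + (-5*5)/(2 - 4))**2 = (sqrt(-11) - 25/(-2))**2 = (I*sqrt(11) - 25*(-1/2))**2 = (I*sqrt(11) + 25/2)**2 = (25/2 + I*sqrt(11))**2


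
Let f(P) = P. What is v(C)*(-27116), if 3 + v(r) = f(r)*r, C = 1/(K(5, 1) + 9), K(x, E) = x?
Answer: 3979273/49 ≈ 81210.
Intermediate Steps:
C = 1/14 (C = 1/(5 + 9) = 1/14 ≈ 0.071429)
v(r) = -3 + r**2 (v(r) = -3 + r*r = -3 + r**2)
v(C)*(-27116) = (-3 + (1/14)**2)*(-27116) = (-3 + 1/196)*(-27116) = -587/196*(-27116) = 3979273/49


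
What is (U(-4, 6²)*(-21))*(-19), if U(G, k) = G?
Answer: -1596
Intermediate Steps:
(U(-4, 6²)*(-21))*(-19) = -4*(-21)*(-19) = 84*(-19) = -1596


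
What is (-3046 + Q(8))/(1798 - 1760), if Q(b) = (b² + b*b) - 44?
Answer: -1481/19 ≈ -77.947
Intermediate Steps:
Q(b) = -44 + 2*b² (Q(b) = (b² + b²) - 44 = 2*b² - 44 = -44 + 2*b²)
(-3046 + Q(8))/(1798 - 1760) = (-3046 + (-44 + 2*8²))/(1798 - 1760) = (-3046 + (-44 + 2*64))/38 = (-3046 + (-44 + 128))*(1/38) = (-3046 + 84)*(1/38) = -2962*1/38 = -1481/19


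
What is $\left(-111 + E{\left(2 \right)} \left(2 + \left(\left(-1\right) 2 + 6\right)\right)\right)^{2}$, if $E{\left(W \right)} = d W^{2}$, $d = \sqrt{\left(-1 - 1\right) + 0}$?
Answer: $11169 - 5328 i \sqrt{2} \approx 11169.0 - 7534.9 i$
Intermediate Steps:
$d = i \sqrt{2}$ ($d = \sqrt{\left(-1 - 1\right) + 0} = \sqrt{-2 + 0} = \sqrt{-2} = i \sqrt{2} \approx 1.4142 i$)
$E{\left(W \right)} = i \sqrt{2} W^{2}$
$\left(-111 + E{\left(2 \right)} \left(2 + \left(\left(-1\right) 2 + 6\right)\right)\right)^{2} = \left(-111 + i \sqrt{2} \cdot 2^{2} \left(2 + \left(\left(-1\right) 2 + 6\right)\right)\right)^{2} = \left(-111 + i \sqrt{2} \cdot 4 \left(2 + \left(-2 + 6\right)\right)\right)^{2} = \left(-111 + 4 i \sqrt{2} \left(2 + 4\right)\right)^{2} = \left(-111 + 4 i \sqrt{2} \cdot 6\right)^{2} = \left(-111 + 24 i \sqrt{2}\right)^{2}$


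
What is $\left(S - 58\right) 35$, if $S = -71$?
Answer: $-4515$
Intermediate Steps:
$\left(S - 58\right) 35 = \left(-71 - 58\right) 35 = \left(-129\right) 35 = -4515$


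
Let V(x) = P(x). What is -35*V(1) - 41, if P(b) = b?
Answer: -76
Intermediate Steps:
V(x) = x
-35*V(1) - 41 = -35*1 - 41 = -35 - 41 = -76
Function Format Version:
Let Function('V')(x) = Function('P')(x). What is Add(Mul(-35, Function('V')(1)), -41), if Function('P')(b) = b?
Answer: -76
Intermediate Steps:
Function('V')(x) = x
Add(Mul(-35, Function('V')(1)), -41) = Add(Mul(-35, 1), -41) = Add(-35, -41) = -76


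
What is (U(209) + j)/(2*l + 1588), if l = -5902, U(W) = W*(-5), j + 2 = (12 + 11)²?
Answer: 259/5108 ≈ 0.050705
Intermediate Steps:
j = 527 (j = -2 + (12 + 11)² = -2 + 23² = -2 + 529 = 527)
U(W) = -5*W
(U(209) + j)/(2*l + 1588) = (-5*209 + 527)/(2*(-5902) + 1588) = (-1045 + 527)/(-11804 + 1588) = -518/(-10216) = -518*(-1/10216) = 259/5108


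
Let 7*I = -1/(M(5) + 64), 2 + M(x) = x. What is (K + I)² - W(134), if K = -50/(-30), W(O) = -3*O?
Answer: 801303862/1979649 ≈ 404.77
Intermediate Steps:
M(x) = -2 + x
K = 5/3 (K = -50*(-1/30) = 5/3 ≈ 1.6667)
I = -1/469 (I = (-1/((-2 + 5) + 64))/7 = (-1/(3 + 64))/7 = (-1/67)/7 = (-1*1/67)/7 = (⅐)*(-1/67) = -1/469 ≈ -0.0021322)
(K + I)² - W(134) = (5/3 - 1/469)² - (-3)*134 = (2342/1407)² - 1*(-402) = 5484964/1979649 + 402 = 801303862/1979649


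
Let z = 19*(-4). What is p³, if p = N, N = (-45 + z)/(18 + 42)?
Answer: -1771561/216000 ≈ -8.2017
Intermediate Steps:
z = -76
N = -121/60 (N = (-45 - 76)/(18 + 42) = -121/60 ≈ -2.0167)
p = -121/60 ≈ -2.0167
p³ = (-121/60)³ = -1771561/216000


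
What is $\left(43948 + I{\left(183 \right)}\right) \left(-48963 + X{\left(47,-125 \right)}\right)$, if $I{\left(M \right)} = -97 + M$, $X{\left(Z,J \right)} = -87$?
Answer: $-2159867700$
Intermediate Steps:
$\left(43948 + I{\left(183 \right)}\right) \left(-48963 + X{\left(47,-125 \right)}\right) = \left(43948 + \left(-97 + 183\right)\right) \left(-48963 - 87\right) = \left(43948 + 86\right) \left(-49050\right) = 44034 \left(-49050\right) = -2159867700$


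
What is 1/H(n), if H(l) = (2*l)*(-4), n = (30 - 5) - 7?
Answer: -1/144 ≈ -0.0069444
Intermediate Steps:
n = 18 (n = 25 - 7 = 18)
H(l) = -8*l
1/H(n) = 1/(-8*18) = 1/(-144) = -1/144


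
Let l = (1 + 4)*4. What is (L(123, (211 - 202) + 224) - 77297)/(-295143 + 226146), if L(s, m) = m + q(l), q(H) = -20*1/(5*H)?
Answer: 385321/344985 ≈ 1.1169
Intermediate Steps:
l = 20 (l = 5*4 = 20)
q(H) = -4/H (q(H) = -20*1/(5*H) = -4/H)
L(s, m) = -⅕ + m (L(s, m) = m - 4/20 = m - 4*1/20 = m - ⅕ = -⅕ + m)
(L(123, (211 - 202) + 224) - 77297)/(-295143 + 226146) = ((-⅕ + ((211 - 202) + 224)) - 77297)/(-295143 + 226146) = ((-⅕ + (9 + 224)) - 77297)/(-68997) = ((-⅕ + 233) - 77297)*(-1/68997) = (1164/5 - 77297)*(-1/68997) = -385321/5*(-1/68997) = 385321/344985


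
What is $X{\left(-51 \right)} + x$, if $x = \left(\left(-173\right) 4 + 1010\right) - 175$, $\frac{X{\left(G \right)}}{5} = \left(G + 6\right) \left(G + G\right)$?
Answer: $23093$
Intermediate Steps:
$X{\left(G \right)} = 10 G \left(6 + G\right)$ ($X{\left(G \right)} = 5 \left(G + 6\right) \left(G + G\right) = 5 \left(6 + G\right) 2 G = 5 \cdot 2 G \left(6 + G\right) = 10 G \left(6 + G\right)$)
$x = 143$ ($x = \left(-692 + 1010\right) + \left(-531 + 356\right) = 318 - 175 = 143$)
$X{\left(-51 \right)} + x = 10 \left(-51\right) \left(6 - 51\right) + 143 = 10 \left(-51\right) \left(-45\right) + 143 = 22950 + 143 = 23093$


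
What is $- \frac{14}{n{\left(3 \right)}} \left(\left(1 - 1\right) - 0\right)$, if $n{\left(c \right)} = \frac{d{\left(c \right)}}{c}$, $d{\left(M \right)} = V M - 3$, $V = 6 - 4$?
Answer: $0$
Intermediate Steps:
$V = 2$
$d{\left(M \right)} = -3 + 2 M$ ($d{\left(M \right)} = 2 M - 3 = -3 + 2 M$)
$n{\left(c \right)} = \frac{-3 + 2 c}{c}$
$- \frac{14}{n{\left(3 \right)}} \left(\left(1 - 1\right) - 0\right) = - \frac{14}{2 - \frac{3}{3}} \left(\left(1 - 1\right) - 0\right) = - \frac{14}{2 - 1} \left(\left(1 - 1\right) + 0\right) = - \frac{14}{2 - 1} \left(0 + 0\right) = - \frac{14}{1} \cdot 0 = \left(-14\right) 1 \cdot 0 = \left(-14\right) 0 = 0$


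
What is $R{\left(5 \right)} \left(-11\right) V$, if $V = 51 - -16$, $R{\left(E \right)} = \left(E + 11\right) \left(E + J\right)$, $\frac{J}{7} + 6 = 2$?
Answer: $271216$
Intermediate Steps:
$J = -28$ ($J = -42 + 7 \cdot 2 = -42 + 14 = -28$)
$R{\left(E \right)} = \left(-28 + E\right) \left(11 + E\right)$ ($R{\left(E \right)} = \left(E + 11\right) \left(E - 28\right) = \left(11 + E\right) \left(-28 + E\right) = \left(-28 + E\right) \left(11 + E\right)$)
$V = 67$ ($V = 51 + 16 = 67$)
$R{\left(5 \right)} \left(-11\right) V = \left(-308 + 5^{2} - 85\right) \left(-11\right) 67 = \left(-308 + 25 - 85\right) \left(-11\right) 67 = \left(-368\right) \left(-11\right) 67 = 4048 \cdot 67 = 271216$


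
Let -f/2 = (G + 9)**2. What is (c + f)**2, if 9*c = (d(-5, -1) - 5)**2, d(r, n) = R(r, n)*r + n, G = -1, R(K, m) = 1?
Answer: 1062961/81 ≈ 13123.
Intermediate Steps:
d(r, n) = n + r (d(r, n) = 1*r + n = r + n = n + r)
c = 121/9 (c = ((-1 - 5) - 5)**2/9 = (-6 - 5)**2/9 = (1/9)*(-11)**2 = (1/9)*121 = 121/9 ≈ 13.444)
f = -128 (f = -2*(-1 + 9)**2 = -2*8**2 = -2*64 = -128)
(c + f)**2 = (121/9 - 128)**2 = (-1031/9)**2 = 1062961/81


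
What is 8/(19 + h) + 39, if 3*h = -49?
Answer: 42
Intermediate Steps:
h = -49/3 (h = (⅓)*(-49) = -49/3 ≈ -16.333)
8/(19 + h) + 39 = 8/(19 - 49/3) + 39 = 8/(8/3) + 39 = 8*(3/8) + 39 = 3 + 39 = 42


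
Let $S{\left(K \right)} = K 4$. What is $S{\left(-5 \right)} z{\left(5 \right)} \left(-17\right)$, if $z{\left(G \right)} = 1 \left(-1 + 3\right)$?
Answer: $680$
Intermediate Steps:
$S{\left(K \right)} = 4 K$
$z{\left(G \right)} = 2$ ($z{\left(G \right)} = 1 \cdot 2 = 2$)
$S{\left(-5 \right)} z{\left(5 \right)} \left(-17\right) = 4 \left(-5\right) 2 \left(-17\right) = \left(-20\right) 2 \left(-17\right) = \left(-40\right) \left(-17\right) = 680$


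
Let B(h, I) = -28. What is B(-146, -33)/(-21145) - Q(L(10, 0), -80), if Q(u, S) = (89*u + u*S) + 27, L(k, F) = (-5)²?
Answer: -5328512/21145 ≈ -252.00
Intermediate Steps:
L(k, F) = 25
Q(u, S) = 27 + 89*u + S*u (Q(u, S) = (89*u + S*u) + 27 = 27 + 89*u + S*u)
B(-146, -33)/(-21145) - Q(L(10, 0), -80) = -28/(-21145) - (27 + 89*25 - 80*25) = -28*(-1/21145) - (27 + 2225 - 2000) = 28/21145 - 1*252 = 28/21145 - 252 = -5328512/21145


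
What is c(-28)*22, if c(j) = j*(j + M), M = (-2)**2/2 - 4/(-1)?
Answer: 13552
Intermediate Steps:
M = 6 (M = 4*(1/2) - 4*(-1) = 2 + 4 = 6)
c(j) = j*(6 + j) (c(j) = j*(j + 6) = j*(6 + j))
c(-28)*22 = -28*(6 - 28)*22 = -28*(-22)*22 = 616*22 = 13552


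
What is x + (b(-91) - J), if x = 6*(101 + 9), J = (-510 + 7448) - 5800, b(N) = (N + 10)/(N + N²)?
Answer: -434989/910 ≈ -478.01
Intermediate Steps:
b(N) = (10 + N)/(N + N²)
J = 1138 (J = 6938 - 5800 = 1138)
x = 660 (x = 6*110 = 660)
x + (b(-91) - J) = 660 + ((10 - 91)/((-91)*(1 - 91)) - 1*1138) = 660 + (-1/91*(-81)/(-90) - 1138) = 660 + (-1/91*(-1/90)*(-81) - 1138) = 660 + (-9/910 - 1138) = 660 - 1035589/910 = -434989/910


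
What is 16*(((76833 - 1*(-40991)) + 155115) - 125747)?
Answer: 2355072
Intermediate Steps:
16*(((76833 - 1*(-40991)) + 155115) - 125747) = 16*(((76833 + 40991) + 155115) - 125747) = 16*((117824 + 155115) - 125747) = 16*(272939 - 125747) = 16*147192 = 2355072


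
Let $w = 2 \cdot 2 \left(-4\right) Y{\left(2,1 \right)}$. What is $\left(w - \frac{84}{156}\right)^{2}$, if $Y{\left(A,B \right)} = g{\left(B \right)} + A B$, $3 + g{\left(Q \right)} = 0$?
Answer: $\frac{40401}{169} \approx 239.06$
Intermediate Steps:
$g{\left(Q \right)} = -3$ ($g{\left(Q \right)} = -3 + 0 = -3$)
$Y{\left(A,B \right)} = -3 + A B$
$w = 16$ ($w = 2 \cdot 2 \left(-4\right) \left(-3 + 2 \cdot 1\right) = 4 \left(-4\right) \left(-3 + 2\right) = \left(-16\right) \left(-1\right) = 16$)
$\left(w - \frac{84}{156}\right)^{2} = \left(16 - \frac{84}{156}\right)^{2} = \left(16 - \frac{7}{13}\right)^{2} = \left(\frac{201}{13}\right)^{2} = \frac{40401}{169}$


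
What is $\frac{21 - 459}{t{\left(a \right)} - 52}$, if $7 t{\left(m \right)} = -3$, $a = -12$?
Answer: $\frac{3066}{367} \approx 8.3542$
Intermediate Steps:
$t{\left(m \right)} = - \frac{3}{7}$ ($t{\left(m \right)} = \frac{1}{7} \left(-3\right) = - \frac{3}{7}$)
$\frac{21 - 459}{t{\left(a \right)} - 52} = \frac{21 - 459}{- \frac{3}{7} - 52} = - \frac{438}{- \frac{367}{7}} = \left(-438\right) \left(- \frac{7}{367}\right) = \frac{3066}{367}$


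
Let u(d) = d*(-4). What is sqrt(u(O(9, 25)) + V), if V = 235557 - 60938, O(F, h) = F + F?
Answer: sqrt(174547) ≈ 417.79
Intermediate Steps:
O(F, h) = 2*F
u(d) = -4*d
V = 174619
sqrt(u(O(9, 25)) + V) = sqrt(-8*9 + 174619) = sqrt(-4*18 + 174619) = sqrt(-72 + 174619) = sqrt(174547)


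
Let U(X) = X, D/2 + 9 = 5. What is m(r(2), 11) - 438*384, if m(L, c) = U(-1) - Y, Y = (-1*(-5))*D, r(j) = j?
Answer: -168153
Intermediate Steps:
D = -8 (D = -18 + 2*5 = -18 + 10 = -8)
Y = -40 (Y = -1*(-5)*(-8) = 5*(-8) = -40)
m(L, c) = 39 (m(L, c) = -1 - 1*(-40) = -1 + 40 = 39)
m(r(2), 11) - 438*384 = 39 - 438*384 = 39 - 168192 = -168153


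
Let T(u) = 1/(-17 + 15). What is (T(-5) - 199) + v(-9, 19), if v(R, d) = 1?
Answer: -397/2 ≈ -198.50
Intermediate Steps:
T(u) = -1/2 (T(u) = 1/(-2) = -1/2)
(T(-5) - 199) + v(-9, 19) = (-1/2 - 199) + 1 = -399/2 + 1 = -397/2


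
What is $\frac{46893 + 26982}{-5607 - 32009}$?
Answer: $- \frac{73875}{37616} \approx -1.9639$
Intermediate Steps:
$\frac{46893 + 26982}{-5607 - 32009} = \frac{73875}{-37616} = 73875 \left(- \frac{1}{37616}\right) = - \frac{73875}{37616}$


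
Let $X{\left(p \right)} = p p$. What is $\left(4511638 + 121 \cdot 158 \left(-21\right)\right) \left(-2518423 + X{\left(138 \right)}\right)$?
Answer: $-10272847590640$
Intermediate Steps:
$X{\left(p \right)} = p^{2}$
$\left(4511638 + 121 \cdot 158 \left(-21\right)\right) \left(-2518423 + X{\left(138 \right)}\right) = \left(4511638 + 121 \cdot 158 \left(-21\right)\right) \left(-2518423 + 138^{2}\right) = \left(4511638 + 19118 \left(-21\right)\right) \left(-2518423 + 19044\right) = \left(4511638 - 401478\right) \left(-2499379\right) = 4110160 \left(-2499379\right) = -10272847590640$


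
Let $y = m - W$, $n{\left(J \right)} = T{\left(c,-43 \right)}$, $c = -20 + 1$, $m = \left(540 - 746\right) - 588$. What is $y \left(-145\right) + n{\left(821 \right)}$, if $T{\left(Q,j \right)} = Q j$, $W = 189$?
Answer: $143352$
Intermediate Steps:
$m = -794$ ($m = -206 - 588 = -794$)
$c = -19$
$n{\left(J \right)} = 817$ ($n{\left(J \right)} = \left(-19\right) \left(-43\right) = 817$)
$y = -983$ ($y = -794 - 189 = -983$)
$y \left(-145\right) + n{\left(821 \right)} = \left(-983\right) \left(-145\right) + 817 = 142535 + 817 = 143352$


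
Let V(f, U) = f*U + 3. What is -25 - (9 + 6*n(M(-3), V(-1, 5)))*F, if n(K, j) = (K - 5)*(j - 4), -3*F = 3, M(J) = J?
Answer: 272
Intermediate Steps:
F = -1 (F = -⅓*3 = -1)
V(f, U) = 3 + U*f (V(f, U) = U*f + 3 = 3 + U*f)
n(K, j) = (-5 + K)*(-4 + j)
-25 - (9 + 6*n(M(-3), V(-1, 5)))*F = -25 - (9 + 6*(20 - 5*(3 + 5*(-1)) - 4*(-3) - 3*(3 + 5*(-1))))*(-1) = -25 - (9 + 6*(20 - 5*(3 - 5) + 12 - 3*(3 - 5)))*(-1) = -25 - (9 + 6*(20 - 5*(-2) + 12 - 3*(-2)))*(-1) = -25 - (9 + 6*(20 + 10 + 12 + 6))*(-1) = -25 - (9 + 6*48)*(-1) = -25 - (9 + 288)*(-1) = -25 - 297*(-1) = -25 - 1*(-297) = -25 + 297 = 272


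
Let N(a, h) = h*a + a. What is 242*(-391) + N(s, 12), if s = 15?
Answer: -94427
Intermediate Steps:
N(a, h) = a + a*h (N(a, h) = a*h + a = a + a*h)
242*(-391) + N(s, 12) = 242*(-391) + 15*(1 + 12) = -94622 + 15*13 = -94622 + 195 = -94427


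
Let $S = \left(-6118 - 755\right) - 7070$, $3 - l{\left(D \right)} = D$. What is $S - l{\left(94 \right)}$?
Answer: $-13852$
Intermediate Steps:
$l{\left(D \right)} = 3 - D$
$S = -13943$ ($S = -6873 - 7070 = -13943$)
$S - l{\left(94 \right)} = -13943 - \left(3 - 94\right) = -13943 - -91 = -13943 + 91 = -13852$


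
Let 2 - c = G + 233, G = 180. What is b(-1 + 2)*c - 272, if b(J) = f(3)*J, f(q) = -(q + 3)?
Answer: 2194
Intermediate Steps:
c = -411 (c = 2 - (180 + 233) = 2 - 1*413 = 2 - 413 = -411)
f(q) = -3 - q (f(q) = -(3 + q) = -3 - q)
b(J) = -6*J (b(J) = (-3 - 1*3)*J = (-3 - 3)*J = -6*J)
b(-1 + 2)*c - 272 = -6*(-1 + 2)*(-411) - 272 = -6*1*(-411) - 272 = -6*(-411) - 272 = 2466 - 272 = 2194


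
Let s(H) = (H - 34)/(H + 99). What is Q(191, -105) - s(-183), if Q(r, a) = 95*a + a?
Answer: -120991/12 ≈ -10083.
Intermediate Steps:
Q(r, a) = 96*a
s(H) = (-34 + H)/(99 + H)
Q(191, -105) - s(-183) = 96*(-105) - (-34 - 183)/(99 - 183) = -10080 - (-217)/(-84) = -10080 - (-1)*(-217)/84 = -10080 - 1*31/12 = -10080 - 31/12 = -120991/12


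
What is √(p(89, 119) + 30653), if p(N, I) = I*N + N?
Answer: √41333 ≈ 203.31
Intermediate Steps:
p(N, I) = N + I*N
√(p(89, 119) + 30653) = √(89*(1 + 119) + 30653) = √(89*120 + 30653) = √(10680 + 30653) = √41333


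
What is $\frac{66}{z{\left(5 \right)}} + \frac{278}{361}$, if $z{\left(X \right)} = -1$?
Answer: $- \frac{23548}{361} \approx -65.23$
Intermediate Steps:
$\frac{66}{z{\left(5 \right)}} + \frac{278}{361} = \frac{66}{-1} + \frac{278}{361} = 66 \left(-1\right) + 278 \cdot \frac{1}{361} = -66 + \frac{278}{361} = - \frac{23548}{361}$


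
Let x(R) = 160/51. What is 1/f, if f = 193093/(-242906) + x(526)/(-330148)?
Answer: -1022485358622/812812880231 ≈ -1.2580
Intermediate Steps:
x(R) = 160/51 (x(R) = 160*(1/51) = 160/51)
f = -812812880231/1022485358622 (f = 193093/(-242906) + (160/51)/(-330148) = 193093*(-1/242906) + (160/51)*(-1/330148) = -193093/242906 - 40/4209387 = -812812880231/1022485358622 ≈ -0.79494)
1/f = 1/(-812812880231/1022485358622) = -1022485358622/812812880231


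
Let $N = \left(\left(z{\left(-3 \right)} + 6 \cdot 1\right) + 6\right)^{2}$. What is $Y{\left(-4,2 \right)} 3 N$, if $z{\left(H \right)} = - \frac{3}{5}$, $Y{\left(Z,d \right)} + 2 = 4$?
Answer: $\frac{19494}{25} \approx 779.76$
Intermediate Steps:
$Y{\left(Z,d \right)} = 2$ ($Y{\left(Z,d \right)} = -2 + 4 = 2$)
$z{\left(H \right)} = - \frac{3}{5}$ ($z{\left(H \right)} = \left(-3\right) \frac{1}{5} = - \frac{3}{5}$)
$N = \frac{3249}{25}$ ($N = \left(\left(- \frac{3}{5} + 6 \cdot 1\right) + 6\right)^{2} = \left(\left(- \frac{3}{5} + 6\right) + 6\right)^{2} = \left(\frac{27}{5} + 6\right)^{2} = \left(\frac{57}{5}\right)^{2} = \frac{3249}{25} \approx 129.96$)
$Y{\left(-4,2 \right)} 3 N = 2 \cdot 3 \cdot \frac{3249}{25} = 6 \cdot \frac{3249}{25} = \frac{19494}{25}$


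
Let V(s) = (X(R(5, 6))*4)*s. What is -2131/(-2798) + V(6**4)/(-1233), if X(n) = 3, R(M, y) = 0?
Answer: -4542997/383326 ≈ -11.852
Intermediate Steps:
V(s) = 12*s (V(s) = (3*4)*s = 12*s)
-2131/(-2798) + V(6**4)/(-1233) = -2131/(-2798) + (12*6**4)/(-1233) = -2131*(-1/2798) + (12*1296)*(-1/1233) = 2131/2798 + 15552*(-1/1233) = 2131/2798 - 1728/137 = -4542997/383326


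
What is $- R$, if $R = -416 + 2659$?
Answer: $-2243$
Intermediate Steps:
$R = 2243$
$- R = \left(-1\right) 2243 = -2243$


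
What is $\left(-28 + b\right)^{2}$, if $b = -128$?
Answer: $24336$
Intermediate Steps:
$\left(-28 + b\right)^{2} = \left(-28 - 128\right)^{2} = \left(-156\right)^{2} = 24336$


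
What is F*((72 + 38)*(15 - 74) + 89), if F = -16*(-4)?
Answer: -409664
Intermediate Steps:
F = 64
F*((72 + 38)*(15 - 74) + 89) = 64*((72 + 38)*(15 - 74) + 89) = 64*(110*(-59) + 89) = 64*(-6490 + 89) = 64*(-6401) = -409664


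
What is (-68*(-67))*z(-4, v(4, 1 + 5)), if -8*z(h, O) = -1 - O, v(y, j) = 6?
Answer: 7973/2 ≈ 3986.5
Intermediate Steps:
z(h, O) = 1/8 + O/8 (z(h, O) = -(-1 - O)/8 = 1/8 + O/8)
(-68*(-67))*z(-4, v(4, 1 + 5)) = (-68*(-67))*(1/8 + (1/8)*6) = 4556*(1/8 + 3/4) = 4556*(7/8) = 7973/2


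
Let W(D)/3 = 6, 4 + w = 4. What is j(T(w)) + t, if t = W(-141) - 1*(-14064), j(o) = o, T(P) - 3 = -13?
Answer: 14072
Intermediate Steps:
w = 0 (w = -4 + 4 = 0)
T(P) = -10 (T(P) = 3 - 13 = -10)
W(D) = 18 (W(D) = 3*6 = 18)
t = 14082 (t = 18 - 1*(-14064) = 18 + 14064 = 14082)
j(T(w)) + t = -10 + 14082 = 14072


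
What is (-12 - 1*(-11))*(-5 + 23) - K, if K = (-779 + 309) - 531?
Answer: 983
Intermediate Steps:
K = -1001 (K = -470 - 531 = -1001)
(-12 - 1*(-11))*(-5 + 23) - K = (-12 - 1*(-11))*(-5 + 23) - 1*(-1001) = (-12 + 11)*18 + 1001 = -1*18 + 1001 = -18 + 1001 = 983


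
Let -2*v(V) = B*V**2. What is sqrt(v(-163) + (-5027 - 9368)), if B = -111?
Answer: sqrt(5840738)/2 ≈ 1208.4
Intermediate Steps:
v(V) = 111*V**2/2 (v(V) = -(-111)*V**2/2 = 111*V**2/2)
sqrt(v(-163) + (-5027 - 9368)) = sqrt((111/2)*(-163)**2 + (-5027 - 9368)) = sqrt((111/2)*26569 - 14395) = sqrt(2949159/2 - 14395) = sqrt(2920369/2) = sqrt(5840738)/2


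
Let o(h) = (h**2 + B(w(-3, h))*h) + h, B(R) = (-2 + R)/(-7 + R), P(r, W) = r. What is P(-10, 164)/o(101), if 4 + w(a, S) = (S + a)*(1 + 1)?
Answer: -185/192506 ≈ -0.00096101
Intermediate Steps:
w(a, S) = -4 + 2*S + 2*a (w(a, S) = -4 + (S + a)*(1 + 1) = -4 + (S + a)*2 = -4 + (2*S + 2*a) = -4 + 2*S + 2*a)
B(R) = (-2 + R)/(-7 + R)
o(h) = h + h**2 + h*(-12 + 2*h)/(-17 + 2*h) (o(h) = (h**2 + ((-2 + (-4 + 2*h + 2*(-3)))/(-7 + (-4 + 2*h + 2*(-3))))*h) + h = (h**2 + ((-2 + (-4 + 2*h - 6))/(-7 + (-4 + 2*h - 6)))*h) + h = (h**2 + ((-2 + (-10 + 2*h))/(-7 + (-10 + 2*h)))*h) + h = (h**2 + ((-12 + 2*h)/(-17 + 2*h))*h) + h = (h**2 + h*(-12 + 2*h)/(-17 + 2*h)) + h = h + h**2 + h*(-12 + 2*h)/(-17 + 2*h))
P(-10, 164)/o(101) = -10*(-17 + 2*101)/(101*(-29 - 13*101 + 2*101**2)) = -10*(-17 + 202)/(101*(-29 - 1313 + 2*10201)) = -10*185/(101*(-29 - 1313 + 20402)) = -10/(101*(1/185)*19060) = -10/385012/37 = -10*37/385012 = -185/192506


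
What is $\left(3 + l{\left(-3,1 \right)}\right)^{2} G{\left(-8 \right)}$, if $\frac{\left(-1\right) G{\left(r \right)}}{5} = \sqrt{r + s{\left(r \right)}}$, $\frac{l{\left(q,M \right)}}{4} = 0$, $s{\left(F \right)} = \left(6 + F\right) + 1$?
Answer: $- 135 i \approx - 135.0 i$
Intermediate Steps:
$s{\left(F \right)} = 7 + F$
$l{\left(q,M \right)} = 0$ ($l{\left(q,M \right)} = 4 \cdot 0 = 0$)
$G{\left(r \right)} = - 5 \sqrt{7 + 2 r}$ ($G{\left(r \right)} = - 5 \sqrt{r + \left(7 + r\right)} = - 5 \sqrt{7 + 2 r}$)
$\left(3 + l{\left(-3,1 \right)}\right)^{2} G{\left(-8 \right)} = \left(3 + 0\right)^{2} \left(- 5 \sqrt{7 + 2 \left(-8\right)}\right) = 3^{2} \left(- 5 \sqrt{7 - 16}\right) = 9 \left(- 5 \sqrt{-9}\right) = 9 \left(- 5 \cdot 3 i\right) = 9 \left(- 15 i\right) = - 135 i$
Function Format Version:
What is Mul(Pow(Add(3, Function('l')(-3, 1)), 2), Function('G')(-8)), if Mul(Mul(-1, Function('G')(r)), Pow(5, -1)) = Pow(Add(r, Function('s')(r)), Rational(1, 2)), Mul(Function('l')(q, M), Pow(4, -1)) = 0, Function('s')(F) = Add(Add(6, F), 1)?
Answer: Mul(-135, I) ≈ Mul(-135.00, I)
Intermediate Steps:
Function('s')(F) = Add(7, F)
Function('l')(q, M) = 0 (Function('l')(q, M) = Mul(4, 0) = 0)
Function('G')(r) = Mul(-5, Pow(Add(7, Mul(2, r)), Rational(1, 2))) (Function('G')(r) = Mul(-5, Pow(Add(r, Add(7, r)), Rational(1, 2))) = Mul(-5, Pow(Add(7, Mul(2, r)), Rational(1, 2))))
Mul(Pow(Add(3, Function('l')(-3, 1)), 2), Function('G')(-8)) = Mul(Pow(Add(3, 0), 2), Mul(-5, Pow(Add(7, Mul(2, -8)), Rational(1, 2)))) = Mul(Pow(3, 2), Mul(-5, Pow(Add(7, -16), Rational(1, 2)))) = Mul(9, Mul(-5, Pow(-9, Rational(1, 2)))) = Mul(9, Mul(-5, Mul(3, I))) = Mul(9, Mul(-15, I)) = Mul(-135, I)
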